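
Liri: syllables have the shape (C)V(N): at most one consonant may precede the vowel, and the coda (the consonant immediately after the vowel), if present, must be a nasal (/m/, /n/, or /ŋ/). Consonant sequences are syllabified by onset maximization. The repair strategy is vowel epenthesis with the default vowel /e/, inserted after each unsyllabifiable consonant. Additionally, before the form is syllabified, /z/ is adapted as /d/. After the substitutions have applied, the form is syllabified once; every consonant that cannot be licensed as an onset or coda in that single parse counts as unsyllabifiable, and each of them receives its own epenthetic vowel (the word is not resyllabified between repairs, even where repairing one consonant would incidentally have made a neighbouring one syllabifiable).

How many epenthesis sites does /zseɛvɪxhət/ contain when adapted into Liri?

3

After substitution the input is /dseɛvɪxhət/.
The unsyllabifiable consonants are /d/, /x/, /t/; each receives one epenthetic vowel.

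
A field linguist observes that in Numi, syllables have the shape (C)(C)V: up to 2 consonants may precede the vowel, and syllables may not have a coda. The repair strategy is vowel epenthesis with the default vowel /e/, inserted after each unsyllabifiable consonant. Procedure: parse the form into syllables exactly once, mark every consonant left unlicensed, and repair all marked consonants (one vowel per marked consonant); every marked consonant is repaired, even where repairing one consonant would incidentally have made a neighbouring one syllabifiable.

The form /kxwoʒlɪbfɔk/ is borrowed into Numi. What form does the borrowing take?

kexwoʒlɪbfɔke

The consonants /k/, /k/ cannot be parsed into a legal (C)(C)V syllable (no codas are permitted; onsets may contain at most 2 consonants).
Each unlicensed consonant becomes the onset of a new syllable: /k/ → /ke/, /k/ → /ke/.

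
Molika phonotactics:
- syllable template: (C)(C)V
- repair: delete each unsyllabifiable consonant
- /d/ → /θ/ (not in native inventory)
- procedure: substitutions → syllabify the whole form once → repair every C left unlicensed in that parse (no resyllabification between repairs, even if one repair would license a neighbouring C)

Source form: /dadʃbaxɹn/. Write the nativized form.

θaʃba

Substitution: /d/ → /θ/, giving /θaθʃbaxɹn/.
Under (C)(C)V, the unsyllabifiable consonants are /θ/, /x/, /ɹ/, /n/ (no codas are permitted; onsets may contain at most 2 consonants).
Deletion applies to /θ/, /x/, /ɹ/, /n/.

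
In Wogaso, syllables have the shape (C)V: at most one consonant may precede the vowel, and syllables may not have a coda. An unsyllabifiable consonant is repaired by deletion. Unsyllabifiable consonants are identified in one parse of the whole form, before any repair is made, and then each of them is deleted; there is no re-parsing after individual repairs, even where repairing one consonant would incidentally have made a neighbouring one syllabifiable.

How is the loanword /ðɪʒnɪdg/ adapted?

ðɪnɪ

The consonants /ʒ/, /d/, /g/ cannot be parsed into a legal (C)V syllable (no codas are permitted; onsets are limited to one consonant).
Deleting the stranded consonants removes /ʒ/, /d/, /g/.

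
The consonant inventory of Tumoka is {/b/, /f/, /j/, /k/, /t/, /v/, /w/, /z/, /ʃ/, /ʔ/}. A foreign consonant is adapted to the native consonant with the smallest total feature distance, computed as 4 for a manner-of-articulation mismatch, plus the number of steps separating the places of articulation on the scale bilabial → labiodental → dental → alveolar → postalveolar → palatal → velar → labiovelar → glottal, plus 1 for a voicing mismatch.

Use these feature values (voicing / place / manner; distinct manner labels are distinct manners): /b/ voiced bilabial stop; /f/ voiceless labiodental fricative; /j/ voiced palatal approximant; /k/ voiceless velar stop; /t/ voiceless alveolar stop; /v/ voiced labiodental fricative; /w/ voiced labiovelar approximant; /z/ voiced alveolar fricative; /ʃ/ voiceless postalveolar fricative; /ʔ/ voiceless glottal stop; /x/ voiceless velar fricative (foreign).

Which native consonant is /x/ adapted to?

ʃ

/ʃ/ is closest: same manner (fricative), place distance 2 (velar→postalveolar), same voicing; total 2. Next closest is /k/ at distance 4.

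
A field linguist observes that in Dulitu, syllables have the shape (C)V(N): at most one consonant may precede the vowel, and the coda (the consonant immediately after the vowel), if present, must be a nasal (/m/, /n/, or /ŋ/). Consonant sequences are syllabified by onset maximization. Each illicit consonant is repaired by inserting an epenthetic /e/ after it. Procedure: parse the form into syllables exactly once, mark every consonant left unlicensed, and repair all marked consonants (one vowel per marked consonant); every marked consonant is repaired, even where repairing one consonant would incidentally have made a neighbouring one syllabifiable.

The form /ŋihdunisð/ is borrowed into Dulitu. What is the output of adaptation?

ŋiheduniseðe

Under (C)V(N), the unsyllabifiable consonants are /h/, /s/, /ð/ (only a nasal (/m/, /n/, or /ŋ/) is licensed in coda position; onsets are limited to one consonant).
Inserting the epenthetic vowel yields /h/ → /he/, /s/ → /se/, /ð/ → /ðe/.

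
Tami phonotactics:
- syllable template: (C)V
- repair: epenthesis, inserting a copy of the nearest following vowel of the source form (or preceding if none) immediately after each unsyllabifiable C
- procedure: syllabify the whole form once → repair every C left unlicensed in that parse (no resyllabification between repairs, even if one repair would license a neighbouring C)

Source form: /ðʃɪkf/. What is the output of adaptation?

ðɪʃɪkɪfɪ

Syllabifying with onset maximization leaves /ð/, /k/, /f/ stranded (no codas are permitted; onsets are limited to one consonant).
Inserting the epenthetic vowel yields /ð/ → /ðɪ/, /k/ → /kɪ/, /f/ → /fɪ/.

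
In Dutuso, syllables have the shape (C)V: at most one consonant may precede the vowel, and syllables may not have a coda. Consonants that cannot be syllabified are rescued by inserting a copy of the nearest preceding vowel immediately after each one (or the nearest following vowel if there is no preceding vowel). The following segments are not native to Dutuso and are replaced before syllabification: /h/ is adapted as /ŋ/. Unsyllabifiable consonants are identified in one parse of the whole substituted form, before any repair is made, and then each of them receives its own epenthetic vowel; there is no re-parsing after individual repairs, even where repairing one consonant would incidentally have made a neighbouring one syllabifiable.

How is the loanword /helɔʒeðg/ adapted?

Substitution: /h/ → /ŋ/, giving /ŋelɔʒeðg/.
Under (C)V, the unsyllabifiable consonants are /ð/, /g/ (no codas are permitted; onsets are limited to one consonant).
Epenthesis after each stranded consonant: /ð/ → /ðe/, /g/ → /ge/.

ŋelɔʒeðege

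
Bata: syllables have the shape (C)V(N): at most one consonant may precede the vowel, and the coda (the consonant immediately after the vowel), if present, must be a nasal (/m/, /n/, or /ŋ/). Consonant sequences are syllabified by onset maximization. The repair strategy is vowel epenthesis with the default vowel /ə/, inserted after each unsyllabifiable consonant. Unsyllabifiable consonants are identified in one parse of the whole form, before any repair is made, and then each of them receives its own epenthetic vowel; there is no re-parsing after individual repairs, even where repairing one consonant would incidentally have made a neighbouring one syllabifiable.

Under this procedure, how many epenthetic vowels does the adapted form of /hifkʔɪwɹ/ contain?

4

The unsyllabifiable consonants are /f/, /k/, /w/, /ɹ/; each receives one epenthetic vowel.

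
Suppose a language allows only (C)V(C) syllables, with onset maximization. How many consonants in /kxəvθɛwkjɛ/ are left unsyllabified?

2

Syllabifying with onset maximization leaves /k/, /k/ stranded (at most one coda consonant is licensed; onsets are limited to one consonant).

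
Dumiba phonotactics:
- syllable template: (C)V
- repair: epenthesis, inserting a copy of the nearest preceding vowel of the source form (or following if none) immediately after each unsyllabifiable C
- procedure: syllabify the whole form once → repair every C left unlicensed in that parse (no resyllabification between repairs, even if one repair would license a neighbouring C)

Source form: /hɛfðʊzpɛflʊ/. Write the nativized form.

hɛfɛðʊzʊpɛfɛlʊ

The consonants /f/, /z/, /f/ cannot be parsed into a legal (C)V syllable (no codas are permitted; onsets are limited to one consonant).
Inserting the epenthetic vowel yields /f/ → /fɛ/, /z/ → /zʊ/, /f/ → /fɛ/.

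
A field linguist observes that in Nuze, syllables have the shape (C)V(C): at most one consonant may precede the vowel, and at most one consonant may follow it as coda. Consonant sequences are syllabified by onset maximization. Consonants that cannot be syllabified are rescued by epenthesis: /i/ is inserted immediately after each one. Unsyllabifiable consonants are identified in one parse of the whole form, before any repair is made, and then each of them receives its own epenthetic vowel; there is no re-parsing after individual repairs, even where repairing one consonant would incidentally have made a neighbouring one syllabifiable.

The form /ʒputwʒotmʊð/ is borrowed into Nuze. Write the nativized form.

Syllabifying with onset maximization leaves /ʒ/, /w/ stranded (at most one coda consonant is licensed; onsets are limited to one consonant).
Epenthesis after each stranded consonant: /ʒ/ → /ʒi/, /w/ → /wi/.

ʒiputwiʒotmʊð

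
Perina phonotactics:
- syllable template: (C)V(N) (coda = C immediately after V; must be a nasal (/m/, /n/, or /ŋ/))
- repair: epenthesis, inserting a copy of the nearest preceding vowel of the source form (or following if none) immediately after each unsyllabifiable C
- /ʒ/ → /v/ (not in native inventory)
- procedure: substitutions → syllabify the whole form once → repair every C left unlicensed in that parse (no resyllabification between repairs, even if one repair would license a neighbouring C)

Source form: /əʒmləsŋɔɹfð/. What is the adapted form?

əvəmələsəŋɔɹɔfɔðɔ

Substitution: /ʒ/ → /v/, giving /əvmləsŋɔɹfð/.
Under (C)V(N), the unsyllabifiable consonants are /v/, /m/, /s/, /ɹ/, /f/, /ð/ (only a nasal (/m/, /n/, or /ŋ/) is licensed in coda position; onsets are limited to one consonant).
Inserting the epenthetic vowel yields /v/ → /və/, /m/ → /mə/, /s/ → /sə/, /ɹ/ → /ɹɔ/, /f/ → /fɔ/, /ð/ → /ðɔ/.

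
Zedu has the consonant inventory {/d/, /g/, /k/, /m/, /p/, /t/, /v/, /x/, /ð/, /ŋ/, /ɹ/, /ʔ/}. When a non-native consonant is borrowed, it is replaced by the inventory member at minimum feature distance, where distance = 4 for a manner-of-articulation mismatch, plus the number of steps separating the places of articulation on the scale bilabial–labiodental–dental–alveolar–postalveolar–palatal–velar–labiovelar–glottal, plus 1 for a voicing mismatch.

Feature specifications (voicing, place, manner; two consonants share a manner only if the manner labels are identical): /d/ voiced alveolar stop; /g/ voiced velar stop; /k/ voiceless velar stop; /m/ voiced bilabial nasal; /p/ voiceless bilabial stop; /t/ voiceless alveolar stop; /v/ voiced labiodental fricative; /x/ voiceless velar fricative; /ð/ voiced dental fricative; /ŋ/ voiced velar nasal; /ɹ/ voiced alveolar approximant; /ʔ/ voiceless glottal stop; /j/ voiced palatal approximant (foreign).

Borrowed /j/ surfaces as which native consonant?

/ɹ/ is closest: same manner (approximant), place distance 2 (palatal→alveolar), same voicing; total 2. Next closest is /g/ at distance 5.

ɹ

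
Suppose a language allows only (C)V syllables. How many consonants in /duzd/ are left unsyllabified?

2

The consonants /z/, /d/ cannot be parsed into a legal (C)V syllable (no codas are permitted; onsets are limited to one consonant).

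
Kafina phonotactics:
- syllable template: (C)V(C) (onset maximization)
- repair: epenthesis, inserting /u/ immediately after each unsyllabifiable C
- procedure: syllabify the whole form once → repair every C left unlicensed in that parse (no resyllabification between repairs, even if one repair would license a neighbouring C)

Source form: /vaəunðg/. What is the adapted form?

vaəunðugu

The consonants /ð/, /g/ cannot be parsed into a legal (C)V(C) syllable (at most one coda consonant is licensed; onsets are limited to one consonant).
Epenthesis after each stranded consonant: /ð/ → /ðu/, /g/ → /gu/.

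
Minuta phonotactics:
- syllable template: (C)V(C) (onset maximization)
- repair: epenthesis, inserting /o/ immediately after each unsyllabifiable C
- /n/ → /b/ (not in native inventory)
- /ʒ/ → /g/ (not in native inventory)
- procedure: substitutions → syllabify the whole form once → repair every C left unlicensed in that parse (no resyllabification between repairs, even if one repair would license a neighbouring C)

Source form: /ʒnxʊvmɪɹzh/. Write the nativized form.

goboxʊvmɪɹzoho

Substitution: /ʒ/ → /g/, /n/ → /b/, giving /gbxʊvmɪɹzh/.
Under (C)V(C), the unsyllabifiable consonants are /g/, /b/, /z/, /h/ (at most one coda consonant is licensed; onsets are limited to one consonant).
Each unlicensed consonant becomes the onset of a new syllable: /g/ → /go/, /b/ → /bo/, /z/ → /zo/, /h/ → /ho/.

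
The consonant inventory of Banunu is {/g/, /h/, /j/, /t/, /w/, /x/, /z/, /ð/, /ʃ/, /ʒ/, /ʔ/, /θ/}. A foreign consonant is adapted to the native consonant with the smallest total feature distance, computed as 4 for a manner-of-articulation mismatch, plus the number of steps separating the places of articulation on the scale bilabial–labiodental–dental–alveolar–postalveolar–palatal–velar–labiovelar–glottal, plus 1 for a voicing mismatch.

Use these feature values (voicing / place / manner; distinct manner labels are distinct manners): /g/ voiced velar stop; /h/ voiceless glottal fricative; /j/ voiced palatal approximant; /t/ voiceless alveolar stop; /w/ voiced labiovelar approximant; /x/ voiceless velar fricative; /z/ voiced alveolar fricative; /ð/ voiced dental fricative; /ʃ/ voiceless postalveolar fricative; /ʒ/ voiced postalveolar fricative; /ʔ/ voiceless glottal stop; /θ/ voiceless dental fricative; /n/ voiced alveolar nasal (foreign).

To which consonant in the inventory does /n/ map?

z

/z/ is closest: manner differs (nasal→fricative, +4), place distance 0 (alveolar→alveolar), same voicing; total 4. Next closest is /t/ at distance 5.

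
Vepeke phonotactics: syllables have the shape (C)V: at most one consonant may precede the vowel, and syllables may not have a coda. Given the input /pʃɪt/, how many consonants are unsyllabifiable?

Under (C)V, the unsyllabifiable consonants are /p/, /t/ (no codas are permitted; onsets are limited to one consonant).

2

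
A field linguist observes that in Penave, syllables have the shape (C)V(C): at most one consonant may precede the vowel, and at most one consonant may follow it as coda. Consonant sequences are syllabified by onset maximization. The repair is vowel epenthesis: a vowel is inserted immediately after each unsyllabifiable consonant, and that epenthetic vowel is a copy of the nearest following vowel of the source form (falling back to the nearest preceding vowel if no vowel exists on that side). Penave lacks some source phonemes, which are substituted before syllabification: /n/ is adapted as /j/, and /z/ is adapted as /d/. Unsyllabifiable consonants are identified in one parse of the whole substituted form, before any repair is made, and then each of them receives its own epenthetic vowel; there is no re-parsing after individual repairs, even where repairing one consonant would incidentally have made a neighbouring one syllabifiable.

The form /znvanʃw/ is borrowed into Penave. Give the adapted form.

Substitution: /z/ → /d/, /n/ → /j/, giving /djvajʃw/.
Syllabifying with onset maximization leaves /d/, /j/, /ʃ/, /w/ stranded (at most one coda consonant is licensed; onsets are limited to one consonant).
Each unlicensed consonant becomes the onset of a new syllable: /d/ → /da/, /j/ → /ja/, /ʃ/ → /ʃa/, /w/ → /wa/.

dajavajʃawa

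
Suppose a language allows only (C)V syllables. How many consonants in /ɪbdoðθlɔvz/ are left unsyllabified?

5

Under (C)V, the unsyllabifiable consonants are /b/, /ð/, /θ/, /v/, /z/ (no codas are permitted; onsets are limited to one consonant).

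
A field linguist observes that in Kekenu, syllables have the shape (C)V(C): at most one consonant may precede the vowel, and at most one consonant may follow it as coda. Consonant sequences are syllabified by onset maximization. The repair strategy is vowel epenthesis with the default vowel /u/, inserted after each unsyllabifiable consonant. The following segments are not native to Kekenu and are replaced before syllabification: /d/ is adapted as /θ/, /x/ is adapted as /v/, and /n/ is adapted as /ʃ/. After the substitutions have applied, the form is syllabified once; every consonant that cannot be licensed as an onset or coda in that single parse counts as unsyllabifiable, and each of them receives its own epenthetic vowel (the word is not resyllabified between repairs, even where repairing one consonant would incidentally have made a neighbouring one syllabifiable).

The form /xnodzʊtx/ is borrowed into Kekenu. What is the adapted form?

Substitution: /x/ → /v/, /n/ → /ʃ/, /d/ → /θ/, giving /vʃoθzʊtv/.
Syllabifying with onset maximization leaves /v/, /v/ stranded (at most one coda consonant is licensed; onsets are limited to one consonant).
Inserting the epenthetic vowel yields /v/ → /vu/, /v/ → /vu/.

vuʃoθzʊtvu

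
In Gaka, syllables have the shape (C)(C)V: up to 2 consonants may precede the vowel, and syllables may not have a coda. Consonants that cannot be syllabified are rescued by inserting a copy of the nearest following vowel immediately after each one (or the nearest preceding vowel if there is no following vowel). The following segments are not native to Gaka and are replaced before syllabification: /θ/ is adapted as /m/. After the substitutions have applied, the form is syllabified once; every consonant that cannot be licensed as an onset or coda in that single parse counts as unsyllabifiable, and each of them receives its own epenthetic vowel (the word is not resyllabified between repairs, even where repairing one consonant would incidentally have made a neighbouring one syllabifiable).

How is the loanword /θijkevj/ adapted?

Substitution: /θ/ → /m/, giving /mijkevj/.
Under (C)(C)V, the unsyllabifiable consonants are /v/, /j/ (no codas are permitted; onsets may contain at most 2 consonants).
Inserting the epenthetic vowel yields /v/ → /ve/, /j/ → /je/.

mijkeveje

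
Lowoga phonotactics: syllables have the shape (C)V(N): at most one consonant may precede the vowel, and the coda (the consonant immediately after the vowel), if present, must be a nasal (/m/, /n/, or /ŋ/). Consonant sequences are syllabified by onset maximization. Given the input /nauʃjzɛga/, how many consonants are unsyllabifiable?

The consonants /ʃ/, /j/ cannot be parsed into a legal (C)V(N) syllable (only a nasal (/m/, /n/, or /ŋ/) is licensed in coda position; onsets are limited to one consonant).

2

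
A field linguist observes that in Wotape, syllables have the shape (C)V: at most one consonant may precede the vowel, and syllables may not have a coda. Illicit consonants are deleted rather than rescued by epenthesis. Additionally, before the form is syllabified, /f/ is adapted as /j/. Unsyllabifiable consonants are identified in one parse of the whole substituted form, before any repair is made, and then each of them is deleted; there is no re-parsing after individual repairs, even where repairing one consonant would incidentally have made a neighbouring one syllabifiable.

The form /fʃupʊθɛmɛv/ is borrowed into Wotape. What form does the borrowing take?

ʃupʊθɛmɛ

Substitution: /f/ → /j/, giving /jʃupʊθɛmɛv/.
The consonants /j/, /v/ cannot be parsed into a legal (C)V syllable (no codas are permitted; onsets are limited to one consonant).
Each unlicensed consonant is deleted: /j/, /v/.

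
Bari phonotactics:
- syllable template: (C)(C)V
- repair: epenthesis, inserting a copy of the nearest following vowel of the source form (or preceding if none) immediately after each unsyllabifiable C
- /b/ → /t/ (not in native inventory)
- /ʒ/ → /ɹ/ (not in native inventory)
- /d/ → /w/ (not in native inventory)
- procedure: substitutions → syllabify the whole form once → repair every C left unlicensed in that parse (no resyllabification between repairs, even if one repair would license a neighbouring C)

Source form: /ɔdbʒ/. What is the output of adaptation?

ɔwɔtɔɹɔ

Substitution: /d/ → /w/, /b/ → /t/, /ʒ/ → /ɹ/, giving /ɔwtɹ/.
Syllabifying with onset maximization leaves /w/, /t/, /ɹ/ stranded (no codas are permitted; onsets may contain at most 2 consonants).
Inserting the epenthetic vowel yields /w/ → /wɔ/, /t/ → /tɔ/, /ɹ/ → /ɹɔ/.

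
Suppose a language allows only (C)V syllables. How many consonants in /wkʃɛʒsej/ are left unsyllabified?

4

The consonants /w/, /k/, /ʒ/, /j/ cannot be parsed into a legal (C)V syllable (no codas are permitted; onsets are limited to one consonant).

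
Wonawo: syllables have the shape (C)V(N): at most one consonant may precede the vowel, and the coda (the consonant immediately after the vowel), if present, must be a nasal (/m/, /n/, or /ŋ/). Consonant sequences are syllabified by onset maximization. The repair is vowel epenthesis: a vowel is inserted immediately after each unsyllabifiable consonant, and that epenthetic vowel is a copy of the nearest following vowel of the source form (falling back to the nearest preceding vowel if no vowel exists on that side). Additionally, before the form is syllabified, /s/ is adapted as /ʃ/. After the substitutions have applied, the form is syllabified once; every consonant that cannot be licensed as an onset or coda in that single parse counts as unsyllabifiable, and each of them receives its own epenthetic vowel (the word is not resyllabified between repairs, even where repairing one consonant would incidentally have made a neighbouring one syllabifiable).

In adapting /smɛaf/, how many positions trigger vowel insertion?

2

After substitution the input is /ʃmɛaf/.
The unsyllabifiable consonants are /ʃ/, /f/; each receives one epenthetic vowel.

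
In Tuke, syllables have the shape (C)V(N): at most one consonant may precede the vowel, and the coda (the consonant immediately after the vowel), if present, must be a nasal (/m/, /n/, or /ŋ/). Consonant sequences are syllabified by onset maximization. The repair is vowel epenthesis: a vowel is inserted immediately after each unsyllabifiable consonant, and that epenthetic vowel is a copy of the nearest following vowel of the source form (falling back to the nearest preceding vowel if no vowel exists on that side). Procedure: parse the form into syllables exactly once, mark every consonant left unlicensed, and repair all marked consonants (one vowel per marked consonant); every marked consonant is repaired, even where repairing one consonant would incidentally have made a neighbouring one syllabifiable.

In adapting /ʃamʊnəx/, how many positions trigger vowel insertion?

The unsyllabifiable consonants are /x/; each receives one epenthetic vowel.

1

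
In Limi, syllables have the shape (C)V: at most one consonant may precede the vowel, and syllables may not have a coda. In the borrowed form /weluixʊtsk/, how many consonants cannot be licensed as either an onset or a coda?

3

The consonants /t/, /s/, /k/ cannot be parsed into a legal (C)V syllable (no codas are permitted; onsets are limited to one consonant).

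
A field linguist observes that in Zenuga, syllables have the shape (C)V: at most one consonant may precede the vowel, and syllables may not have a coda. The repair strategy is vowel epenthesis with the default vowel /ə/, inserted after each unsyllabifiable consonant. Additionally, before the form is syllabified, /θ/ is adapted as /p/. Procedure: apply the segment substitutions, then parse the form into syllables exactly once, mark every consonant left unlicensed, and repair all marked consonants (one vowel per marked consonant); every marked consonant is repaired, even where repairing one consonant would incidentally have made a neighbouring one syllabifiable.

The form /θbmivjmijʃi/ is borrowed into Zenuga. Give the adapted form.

pəbəmivəjəmijəʃi

Substitution: /θ/ → /p/, giving /pbmivjmijʃi/.
Under (C)V, the unsyllabifiable consonants are /p/, /b/, /v/, /j/, /j/ (no codas are permitted; onsets are limited to one consonant).
Each unlicensed consonant becomes the onset of a new syllable: /p/ → /pə/, /b/ → /bə/, /v/ → /və/, /j/ → /jə/, /j/ → /jə/.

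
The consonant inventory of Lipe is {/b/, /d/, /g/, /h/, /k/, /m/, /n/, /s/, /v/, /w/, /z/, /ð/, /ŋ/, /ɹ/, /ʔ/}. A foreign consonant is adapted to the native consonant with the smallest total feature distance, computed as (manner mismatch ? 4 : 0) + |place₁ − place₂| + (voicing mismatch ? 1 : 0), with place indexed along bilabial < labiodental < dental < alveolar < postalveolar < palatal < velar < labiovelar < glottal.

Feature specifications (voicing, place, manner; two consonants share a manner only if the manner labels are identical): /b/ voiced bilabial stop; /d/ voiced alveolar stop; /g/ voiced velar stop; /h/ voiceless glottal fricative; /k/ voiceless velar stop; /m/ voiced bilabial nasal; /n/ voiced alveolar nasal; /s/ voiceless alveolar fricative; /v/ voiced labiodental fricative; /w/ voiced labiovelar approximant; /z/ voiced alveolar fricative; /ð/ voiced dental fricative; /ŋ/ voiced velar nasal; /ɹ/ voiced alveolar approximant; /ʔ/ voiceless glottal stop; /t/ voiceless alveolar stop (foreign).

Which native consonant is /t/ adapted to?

d

/d/ is closest: same manner (stop), place distance 0 (alveolar→alveolar), voicing differs (+1); total 1. Next closest is /k/ at distance 3.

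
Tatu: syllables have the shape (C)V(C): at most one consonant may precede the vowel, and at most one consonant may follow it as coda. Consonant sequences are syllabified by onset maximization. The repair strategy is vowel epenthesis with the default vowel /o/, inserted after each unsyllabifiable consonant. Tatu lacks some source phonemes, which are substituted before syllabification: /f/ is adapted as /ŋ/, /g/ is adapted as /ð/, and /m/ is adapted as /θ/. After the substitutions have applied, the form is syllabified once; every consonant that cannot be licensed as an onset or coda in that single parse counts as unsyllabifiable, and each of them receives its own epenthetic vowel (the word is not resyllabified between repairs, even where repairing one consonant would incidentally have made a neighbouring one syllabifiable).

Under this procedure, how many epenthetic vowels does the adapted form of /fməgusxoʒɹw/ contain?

After substitution the input is /ŋθəðusxoʒɹw/.
The unsyllabifiable consonants are /ŋ/, /ɹ/, /w/; each receives one epenthetic vowel.

3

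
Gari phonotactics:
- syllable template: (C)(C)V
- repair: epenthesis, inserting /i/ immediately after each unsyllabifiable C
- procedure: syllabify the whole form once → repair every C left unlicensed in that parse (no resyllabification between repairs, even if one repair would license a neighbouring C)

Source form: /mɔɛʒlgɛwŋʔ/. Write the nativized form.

Under (C)(C)V, the unsyllabifiable consonants are /ʒ/, /w/, /ŋ/, /ʔ/ (no codas are permitted; onsets may contain at most 2 consonants).
Inserting the epenthetic vowel yields /ʒ/ → /ʒi/, /w/ → /wi/, /ŋ/ → /ŋi/, /ʔ/ → /ʔi/.

mɔɛʒilgɛwiŋiʔi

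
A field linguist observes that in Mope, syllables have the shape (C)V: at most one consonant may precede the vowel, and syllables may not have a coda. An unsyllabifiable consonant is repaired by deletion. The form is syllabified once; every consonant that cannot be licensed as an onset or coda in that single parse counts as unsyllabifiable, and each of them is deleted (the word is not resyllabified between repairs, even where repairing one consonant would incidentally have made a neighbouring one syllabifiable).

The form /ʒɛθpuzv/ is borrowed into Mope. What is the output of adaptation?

ʒɛpu

Under (C)V, the unsyllabifiable consonants are /θ/, /z/, /v/ (no codas are permitted; onsets are limited to one consonant).
Each unlicensed consonant is deleted: /θ/, /z/, /v/.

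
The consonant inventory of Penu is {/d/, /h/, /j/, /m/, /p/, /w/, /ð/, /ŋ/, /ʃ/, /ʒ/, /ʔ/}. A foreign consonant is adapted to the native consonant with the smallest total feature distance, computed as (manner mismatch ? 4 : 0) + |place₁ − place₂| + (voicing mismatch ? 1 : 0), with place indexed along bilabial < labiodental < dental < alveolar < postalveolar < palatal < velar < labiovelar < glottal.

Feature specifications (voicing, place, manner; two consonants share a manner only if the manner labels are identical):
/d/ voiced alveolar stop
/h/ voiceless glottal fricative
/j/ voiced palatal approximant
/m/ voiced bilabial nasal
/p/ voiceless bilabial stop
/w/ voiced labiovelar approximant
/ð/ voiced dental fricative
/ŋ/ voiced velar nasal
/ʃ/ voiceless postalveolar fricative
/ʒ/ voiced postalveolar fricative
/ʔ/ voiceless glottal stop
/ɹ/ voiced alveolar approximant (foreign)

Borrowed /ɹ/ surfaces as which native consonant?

j

/j/ is closest: same manner (approximant), place distance 2 (alveolar→palatal), same voicing; total 2. Next closest is /d/ at distance 4.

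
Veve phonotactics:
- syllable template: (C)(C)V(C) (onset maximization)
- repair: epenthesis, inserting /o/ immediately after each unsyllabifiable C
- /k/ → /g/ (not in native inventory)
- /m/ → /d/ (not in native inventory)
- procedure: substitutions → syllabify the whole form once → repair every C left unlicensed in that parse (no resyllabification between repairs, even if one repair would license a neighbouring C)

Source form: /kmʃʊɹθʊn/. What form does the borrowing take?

godʃʊɹθʊn

Substitution: /k/ → /g/, /m/ → /d/, giving /gdʃʊɹθʊn/.
Under (C)(C)V(C), the unsyllabifiable consonants are /g/ (at most one coda consonant is licensed; onsets may contain at most 2 consonants).
Inserting the epenthetic vowel yields /g/ → /go/.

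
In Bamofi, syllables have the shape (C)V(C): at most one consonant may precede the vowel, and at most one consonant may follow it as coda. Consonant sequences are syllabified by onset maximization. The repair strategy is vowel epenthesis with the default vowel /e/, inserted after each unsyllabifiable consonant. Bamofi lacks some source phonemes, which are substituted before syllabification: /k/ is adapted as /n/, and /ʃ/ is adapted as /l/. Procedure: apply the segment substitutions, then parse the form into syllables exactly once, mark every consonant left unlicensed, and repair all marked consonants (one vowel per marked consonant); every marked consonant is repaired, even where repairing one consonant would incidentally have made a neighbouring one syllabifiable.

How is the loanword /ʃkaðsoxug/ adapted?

Substitution: /ʃ/ → /l/, /k/ → /n/, giving /lnaðsoxug/.
Under (C)V(C), the unsyllabifiable consonants are /l/ (at most one coda consonant is licensed; onsets are limited to one consonant).
Epenthesis after each stranded consonant: /l/ → /le/.

lenaðsoxug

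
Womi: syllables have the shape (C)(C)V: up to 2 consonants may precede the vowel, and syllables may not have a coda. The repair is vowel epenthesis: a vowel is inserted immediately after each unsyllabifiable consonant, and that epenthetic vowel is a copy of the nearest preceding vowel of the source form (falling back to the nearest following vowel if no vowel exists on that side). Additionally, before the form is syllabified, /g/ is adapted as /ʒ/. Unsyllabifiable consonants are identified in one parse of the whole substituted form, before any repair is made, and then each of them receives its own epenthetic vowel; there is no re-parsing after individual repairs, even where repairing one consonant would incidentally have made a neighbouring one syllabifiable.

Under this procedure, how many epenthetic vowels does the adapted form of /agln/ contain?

After substitution the input is /aʒln/.
The unsyllabifiable consonants are /ʒ/, /l/, /n/; each receives one epenthetic vowel.

3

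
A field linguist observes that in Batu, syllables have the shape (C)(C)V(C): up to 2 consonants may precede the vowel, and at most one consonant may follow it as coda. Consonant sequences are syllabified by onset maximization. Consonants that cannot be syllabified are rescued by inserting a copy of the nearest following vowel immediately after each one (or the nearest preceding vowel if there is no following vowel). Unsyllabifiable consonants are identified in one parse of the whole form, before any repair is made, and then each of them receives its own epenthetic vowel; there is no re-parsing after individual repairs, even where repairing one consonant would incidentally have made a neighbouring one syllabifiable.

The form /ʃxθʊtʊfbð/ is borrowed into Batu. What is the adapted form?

ʃʊxθʊtʊfbʊðʊ

Under (C)(C)V(C), the unsyllabifiable consonants are /ʃ/, /b/, /ð/ (at most one coda consonant is licensed; onsets may contain at most 2 consonants).
Each unlicensed consonant becomes the onset of a new syllable: /ʃ/ → /ʃʊ/, /b/ → /bʊ/, /ð/ → /ðʊ/.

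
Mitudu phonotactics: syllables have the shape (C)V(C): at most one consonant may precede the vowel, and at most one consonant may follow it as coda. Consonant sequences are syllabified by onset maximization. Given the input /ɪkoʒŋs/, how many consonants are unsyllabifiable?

Under (C)V(C), the unsyllabifiable consonants are /ŋ/, /s/ (at most one coda consonant is licensed; onsets are limited to one consonant).

2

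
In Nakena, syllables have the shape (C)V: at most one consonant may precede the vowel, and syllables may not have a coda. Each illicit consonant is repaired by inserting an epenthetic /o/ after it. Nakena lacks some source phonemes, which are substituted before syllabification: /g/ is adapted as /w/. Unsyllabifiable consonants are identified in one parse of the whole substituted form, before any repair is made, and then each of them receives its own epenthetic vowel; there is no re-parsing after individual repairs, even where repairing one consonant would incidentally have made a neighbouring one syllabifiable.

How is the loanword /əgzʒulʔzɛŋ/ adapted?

Substitution: /g/ → /w/, giving /əwzʒulʔzɛŋ/.
Syllabifying with onset maximization leaves /w/, /z/, /l/, /ʔ/, /ŋ/ stranded (no codas are permitted; onsets are limited to one consonant).
Epenthesis after each stranded consonant: /w/ → /wo/, /z/ → /zo/, /l/ → /lo/, /ʔ/ → /ʔo/, /ŋ/ → /ŋo/.

əwozoʒuloʔozɛŋo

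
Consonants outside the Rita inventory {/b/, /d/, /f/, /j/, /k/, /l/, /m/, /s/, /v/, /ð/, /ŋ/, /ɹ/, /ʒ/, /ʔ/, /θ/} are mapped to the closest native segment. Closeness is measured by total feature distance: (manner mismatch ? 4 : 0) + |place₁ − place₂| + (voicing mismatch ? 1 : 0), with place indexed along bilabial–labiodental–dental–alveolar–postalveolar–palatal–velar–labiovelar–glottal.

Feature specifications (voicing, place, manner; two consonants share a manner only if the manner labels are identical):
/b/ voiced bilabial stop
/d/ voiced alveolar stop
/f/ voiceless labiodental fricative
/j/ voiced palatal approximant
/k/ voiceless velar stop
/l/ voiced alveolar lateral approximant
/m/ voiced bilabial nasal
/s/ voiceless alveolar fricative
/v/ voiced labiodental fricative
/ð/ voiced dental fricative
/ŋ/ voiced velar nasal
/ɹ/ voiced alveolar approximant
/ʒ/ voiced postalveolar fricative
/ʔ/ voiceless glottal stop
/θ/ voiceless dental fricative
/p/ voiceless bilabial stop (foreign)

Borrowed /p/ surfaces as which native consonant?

b

/b/ is closest: same manner (stop), place distance 0 (bilabial→bilabial), voicing differs (+1); total 1. Next closest is /d/ at distance 4.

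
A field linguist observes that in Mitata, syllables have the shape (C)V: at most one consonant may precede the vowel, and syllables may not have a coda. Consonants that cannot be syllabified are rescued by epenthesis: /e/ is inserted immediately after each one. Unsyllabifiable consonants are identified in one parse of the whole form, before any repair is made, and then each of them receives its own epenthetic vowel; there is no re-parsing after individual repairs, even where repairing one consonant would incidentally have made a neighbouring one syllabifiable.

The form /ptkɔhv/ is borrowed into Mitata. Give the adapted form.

Syllabifying with onset maximization leaves /p/, /t/, /h/, /v/ stranded (no codas are permitted; onsets are limited to one consonant).
Inserting the epenthetic vowel yields /p/ → /pe/, /t/ → /te/, /h/ → /he/, /v/ → /ve/.

petekɔheve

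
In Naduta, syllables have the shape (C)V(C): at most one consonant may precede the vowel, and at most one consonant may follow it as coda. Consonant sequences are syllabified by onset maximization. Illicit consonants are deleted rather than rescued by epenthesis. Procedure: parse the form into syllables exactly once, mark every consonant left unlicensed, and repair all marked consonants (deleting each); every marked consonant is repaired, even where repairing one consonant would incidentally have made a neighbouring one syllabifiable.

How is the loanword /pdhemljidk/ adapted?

Under (C)V(C), the unsyllabifiable consonants are /p/, /d/, /l/, /k/ (at most one coda consonant is licensed; onsets are limited to one consonant).
Deleting the stranded consonants removes /p/, /d/, /l/, /k/.

hemjid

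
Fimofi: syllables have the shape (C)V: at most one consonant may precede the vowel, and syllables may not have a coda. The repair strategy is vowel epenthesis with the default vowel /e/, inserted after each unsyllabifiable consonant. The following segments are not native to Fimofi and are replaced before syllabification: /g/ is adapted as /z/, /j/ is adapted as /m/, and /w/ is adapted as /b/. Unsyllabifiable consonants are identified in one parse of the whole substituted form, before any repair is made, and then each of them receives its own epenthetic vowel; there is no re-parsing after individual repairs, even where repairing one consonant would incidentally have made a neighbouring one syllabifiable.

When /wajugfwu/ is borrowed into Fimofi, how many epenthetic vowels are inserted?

2

After substitution the input is /bamuzfbu/.
The unsyllabifiable consonants are /z/, /f/; each receives one epenthetic vowel.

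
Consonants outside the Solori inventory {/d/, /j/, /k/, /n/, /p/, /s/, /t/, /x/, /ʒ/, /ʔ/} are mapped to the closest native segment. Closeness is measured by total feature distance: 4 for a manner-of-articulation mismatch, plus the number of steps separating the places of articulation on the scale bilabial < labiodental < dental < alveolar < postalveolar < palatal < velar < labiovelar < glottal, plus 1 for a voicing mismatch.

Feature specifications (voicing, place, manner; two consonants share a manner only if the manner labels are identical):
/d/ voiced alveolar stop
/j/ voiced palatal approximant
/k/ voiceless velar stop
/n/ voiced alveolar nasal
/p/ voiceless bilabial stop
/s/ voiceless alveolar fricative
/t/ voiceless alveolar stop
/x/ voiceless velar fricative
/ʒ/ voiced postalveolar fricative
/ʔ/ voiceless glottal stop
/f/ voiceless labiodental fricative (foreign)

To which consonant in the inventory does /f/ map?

s

/s/ is closest: same manner (fricative), place distance 2 (labiodental→alveolar), same voicing; total 2. Next closest is /ʒ/ at distance 4.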